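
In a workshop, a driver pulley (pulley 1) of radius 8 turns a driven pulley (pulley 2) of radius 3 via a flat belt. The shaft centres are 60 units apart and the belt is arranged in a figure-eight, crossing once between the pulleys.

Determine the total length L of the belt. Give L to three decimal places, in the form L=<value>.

crossed belt: β = asin((r1+r2)/C) = asin(11/60) = 10.5640°
wrap1 = wrap2 = π + 2β = 201.1280°
tangent length = C·cosβ = 58.9830
L = (r1+r2)·wrap + 2·C·cosβ = 11·3.5103 + 2·58.9830 = 156.5799

L=156.580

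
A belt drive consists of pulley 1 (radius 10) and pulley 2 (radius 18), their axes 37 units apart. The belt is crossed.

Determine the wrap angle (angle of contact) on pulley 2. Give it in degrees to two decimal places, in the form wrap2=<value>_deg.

wrap2=278.36_deg

crossed belt: β = asin((r1+r2)/C) = asin(28/37) = 49.1791°
wrap1 = wrap2 = π + 2β = 278.3582°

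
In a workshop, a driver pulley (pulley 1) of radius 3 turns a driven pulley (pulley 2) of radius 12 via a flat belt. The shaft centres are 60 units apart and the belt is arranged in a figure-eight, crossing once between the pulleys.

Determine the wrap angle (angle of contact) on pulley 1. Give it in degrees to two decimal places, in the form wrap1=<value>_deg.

crossed belt: β = asin((r1+r2)/C) = asin(15/60) = 14.4775°
wrap1 = wrap2 = π + 2β = 208.9550°

wrap1=208.96_deg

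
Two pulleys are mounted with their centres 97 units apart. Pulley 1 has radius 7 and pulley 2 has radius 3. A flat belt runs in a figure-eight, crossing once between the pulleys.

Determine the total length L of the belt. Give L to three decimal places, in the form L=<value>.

crossed belt: β = asin((r1+r2)/C) = asin(10/97) = 5.9173°
wrap1 = wrap2 = π + 2β = 191.8346°
tangent length = C·cosβ = 96.4832
L = (r1+r2)·wrap + 2·C·cosβ = 10·3.3481 + 2·96.4832 = 226.4478

L=226.448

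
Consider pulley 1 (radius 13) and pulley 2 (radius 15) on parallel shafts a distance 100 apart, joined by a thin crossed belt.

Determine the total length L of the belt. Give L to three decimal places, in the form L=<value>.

crossed belt: β = asin((r1+r2)/C) = asin(28/100) = 16.2602°
wrap1 = wrap2 = π + 2β = 212.5204°
tangent length = C·cosβ = 96.0000
L = (r1+r2)·wrap + 2·C·cosβ = 28·3.7092 + 2·96.0000 = 295.8571

L=295.857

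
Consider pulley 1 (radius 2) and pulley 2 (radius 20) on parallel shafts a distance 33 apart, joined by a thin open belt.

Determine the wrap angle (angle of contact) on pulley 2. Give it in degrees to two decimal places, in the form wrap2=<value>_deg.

wrap2=246.11_deg

open belt: β = asin((r2−r1)/C) = asin(18/33) = 33.0557°
wrap1 = π − 2β = 113.8885°
wrap2 = π + 2β = 246.1115°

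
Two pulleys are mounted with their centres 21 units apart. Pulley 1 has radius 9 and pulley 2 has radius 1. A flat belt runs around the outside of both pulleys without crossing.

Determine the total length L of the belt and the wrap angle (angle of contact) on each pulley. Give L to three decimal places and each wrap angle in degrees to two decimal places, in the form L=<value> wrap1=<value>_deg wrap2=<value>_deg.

L=76.502 wrap1=224.79_deg wrap2=135.21_deg

open belt: β = asin((r2−r1)/C) = asin(-8/21) = -22.3927°
wrap1 = π − 2β = 224.7854°
wrap2 = π + 2β = 135.2146°
tangent length = C·cosβ = 19.4165
L = r1·wrap1 + r2·wrap2 + 2·C·cosβ = 9·3.9232 + 1·2.3599 + 2·19.4165 = 76.5021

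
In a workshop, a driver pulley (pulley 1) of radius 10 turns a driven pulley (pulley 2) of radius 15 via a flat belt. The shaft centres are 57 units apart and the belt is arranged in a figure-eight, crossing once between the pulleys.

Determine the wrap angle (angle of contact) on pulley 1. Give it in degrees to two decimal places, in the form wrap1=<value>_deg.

wrap1=232.03_deg

crossed belt: β = asin((r1+r2)/C) = asin(25/57) = 26.0144°
wrap1 = wrap2 = π + 2β = 232.0287°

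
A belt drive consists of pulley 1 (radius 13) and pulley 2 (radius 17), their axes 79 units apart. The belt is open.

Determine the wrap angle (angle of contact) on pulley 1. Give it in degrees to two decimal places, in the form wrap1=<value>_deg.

open belt: β = asin((r2−r1)/C) = asin(4/79) = 2.9023°
wrap1 = π − 2β = 174.1954°
wrap2 = π + 2β = 185.8046°

wrap1=174.20_deg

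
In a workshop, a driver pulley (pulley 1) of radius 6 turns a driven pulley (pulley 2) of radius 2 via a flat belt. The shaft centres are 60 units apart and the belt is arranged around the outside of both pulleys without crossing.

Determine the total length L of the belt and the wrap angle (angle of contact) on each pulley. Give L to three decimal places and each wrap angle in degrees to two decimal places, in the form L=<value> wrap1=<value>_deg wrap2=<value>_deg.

L=145.400 wrap1=187.65_deg wrap2=172.35_deg

open belt: β = asin((r2−r1)/C) = asin(-4/60) = -3.8226°
wrap1 = π − 2β = 187.6451°
wrap2 = π + 2β = 172.3549°
tangent length = C·cosβ = 59.8665
L = r1·wrap1 + r2·wrap2 + 2·C·cosβ = 6·3.2750 + 2·3.0082 + 2·59.8665 = 145.3995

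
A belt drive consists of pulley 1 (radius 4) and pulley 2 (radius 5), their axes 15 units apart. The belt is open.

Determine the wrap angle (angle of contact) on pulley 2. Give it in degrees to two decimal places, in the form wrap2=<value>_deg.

open belt: β = asin((r2−r1)/C) = asin(1/15) = 3.8226°
wrap1 = π − 2β = 172.3549°
wrap2 = π + 2β = 187.6451°

wrap2=187.65_deg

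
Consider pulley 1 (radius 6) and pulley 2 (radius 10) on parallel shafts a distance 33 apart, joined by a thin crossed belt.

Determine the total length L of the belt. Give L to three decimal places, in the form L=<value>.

crossed belt: β = asin((r1+r2)/C) = asin(16/33) = 29.0025°
wrap1 = wrap2 = π + 2β = 238.0051°
tangent length = C·cosβ = 28.8617
L = (r1+r2)·wrap + 2·C·cosβ = 16·4.1540 + 2·28.8617 = 124.1870

L=124.187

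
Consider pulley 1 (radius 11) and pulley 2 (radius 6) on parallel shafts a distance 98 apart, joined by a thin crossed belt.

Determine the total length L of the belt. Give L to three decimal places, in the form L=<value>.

crossed belt: β = asin((r1+r2)/C) = asin(17/98) = 9.9896°
wrap1 = wrap2 = π + 2β = 199.9792°
tangent length = C·cosβ = 96.5142
L = (r1+r2)·wrap + 2·C·cosβ = 17·3.4903 + 2·96.5142 = 252.3635

L=252.364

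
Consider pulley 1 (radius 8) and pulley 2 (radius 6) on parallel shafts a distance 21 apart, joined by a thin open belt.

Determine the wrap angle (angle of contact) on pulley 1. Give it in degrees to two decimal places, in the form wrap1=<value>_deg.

wrap1=190.93_deg

open belt: β = asin((r2−r1)/C) = asin(-2/21) = -5.4650°
wrap1 = π − 2β = 190.9300°
wrap2 = π + 2β = 169.0700°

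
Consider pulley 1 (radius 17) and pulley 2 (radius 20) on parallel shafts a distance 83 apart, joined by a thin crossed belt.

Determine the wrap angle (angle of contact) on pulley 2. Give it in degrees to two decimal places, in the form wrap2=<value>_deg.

crossed belt: β = asin((r1+r2)/C) = asin(37/83) = 26.4735°
wrap1 = wrap2 = π + 2β = 232.9469°

wrap2=232.95_deg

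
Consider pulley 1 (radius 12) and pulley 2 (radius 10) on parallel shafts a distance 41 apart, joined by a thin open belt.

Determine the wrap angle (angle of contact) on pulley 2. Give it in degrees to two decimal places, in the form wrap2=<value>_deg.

open belt: β = asin((r2−r1)/C) = asin(-2/41) = -2.7960°
wrap1 = π − 2β = 185.5921°
wrap2 = π + 2β = 174.4079°

wrap2=174.41_deg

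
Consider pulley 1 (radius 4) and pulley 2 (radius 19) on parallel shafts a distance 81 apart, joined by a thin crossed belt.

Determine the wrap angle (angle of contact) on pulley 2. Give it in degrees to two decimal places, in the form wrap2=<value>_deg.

wrap2=212.99_deg

crossed belt: β = asin((r1+r2)/C) = asin(23/81) = 16.4961°
wrap1 = wrap2 = π + 2β = 212.9923°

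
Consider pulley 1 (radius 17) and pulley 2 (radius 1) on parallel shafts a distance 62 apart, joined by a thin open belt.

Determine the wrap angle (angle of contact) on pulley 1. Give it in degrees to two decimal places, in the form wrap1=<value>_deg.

wrap1=209.91_deg

open belt: β = asin((r2−r1)/C) = asin(-16/62) = -14.9552°
wrap1 = π − 2β = 209.9105°
wrap2 = π + 2β = 150.0895°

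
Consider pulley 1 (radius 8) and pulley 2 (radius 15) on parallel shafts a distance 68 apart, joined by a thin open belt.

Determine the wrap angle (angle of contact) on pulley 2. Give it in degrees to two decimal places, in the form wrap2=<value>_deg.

open belt: β = asin((r2−r1)/C) = asin(7/68) = 5.9086°
wrap1 = π − 2β = 168.1829°
wrap2 = π + 2β = 191.8171°

wrap2=191.82_deg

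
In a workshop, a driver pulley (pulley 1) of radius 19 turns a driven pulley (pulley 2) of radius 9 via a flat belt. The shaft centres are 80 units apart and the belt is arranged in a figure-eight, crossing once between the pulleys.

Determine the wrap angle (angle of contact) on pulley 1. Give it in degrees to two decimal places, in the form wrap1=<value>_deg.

crossed belt: β = asin((r1+r2)/C) = asin(28/80) = 20.4873°
wrap1 = wrap2 = π + 2β = 220.9746°

wrap1=220.97_deg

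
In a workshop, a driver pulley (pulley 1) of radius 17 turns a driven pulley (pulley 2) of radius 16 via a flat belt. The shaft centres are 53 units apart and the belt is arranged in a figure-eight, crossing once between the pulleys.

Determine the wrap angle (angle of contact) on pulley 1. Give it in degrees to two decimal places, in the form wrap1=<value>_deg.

crossed belt: β = asin((r1+r2)/C) = asin(33/53) = 38.5093°
wrap1 = wrap2 = π + 2β = 257.0186°

wrap1=257.02_deg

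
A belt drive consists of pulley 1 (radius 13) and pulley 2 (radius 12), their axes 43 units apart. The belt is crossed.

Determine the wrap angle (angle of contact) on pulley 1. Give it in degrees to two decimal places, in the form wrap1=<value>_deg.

wrap1=251.10_deg

crossed belt: β = asin((r1+r2)/C) = asin(25/43) = 35.5487°
wrap1 = wrap2 = π + 2β = 251.0975°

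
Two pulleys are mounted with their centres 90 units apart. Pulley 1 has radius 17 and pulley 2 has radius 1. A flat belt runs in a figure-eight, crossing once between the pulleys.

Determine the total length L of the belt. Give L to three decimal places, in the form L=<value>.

crossed belt: β = asin((r1+r2)/C) = asin(18/90) = 11.5370°
wrap1 = wrap2 = π + 2β = 203.0739°
tangent length = C·cosβ = 88.1816
L = (r1+r2)·wrap + 2·C·cosβ = 18·3.5443 + 2·88.1816 = 240.1608

L=240.161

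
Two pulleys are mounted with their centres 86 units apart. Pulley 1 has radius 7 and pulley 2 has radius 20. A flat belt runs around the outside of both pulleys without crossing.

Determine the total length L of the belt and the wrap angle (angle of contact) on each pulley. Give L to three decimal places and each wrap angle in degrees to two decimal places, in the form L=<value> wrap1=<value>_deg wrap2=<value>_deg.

L=258.792 wrap1=162.61_deg wrap2=197.39_deg

open belt: β = asin((r2−r1)/C) = asin(13/86) = 8.6943°
wrap1 = π − 2β = 162.6114°
wrap2 = π + 2β = 197.3886°
tangent length = C·cosβ = 85.0118
L = r1·wrap1 + r2·wrap2 + 2·C·cosβ = 7·2.8381 + 20·3.4451 + 2·85.0118 = 258.7919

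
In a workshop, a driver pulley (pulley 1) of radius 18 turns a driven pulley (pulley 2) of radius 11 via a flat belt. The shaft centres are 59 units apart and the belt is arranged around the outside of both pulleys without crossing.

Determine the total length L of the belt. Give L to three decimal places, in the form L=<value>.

L=209.938

open belt: β = asin((r2−r1)/C) = asin(-7/59) = -6.8139°
wrap1 = π − 2β = 193.6277°
wrap2 = π + 2β = 166.3723°
tangent length = C·cosβ = 58.5833
L = r1·wrap1 + r2·wrap2 + 2·C·cosβ = 18·3.3794 + 11·2.9037 + 2·58.5833 = 209.9377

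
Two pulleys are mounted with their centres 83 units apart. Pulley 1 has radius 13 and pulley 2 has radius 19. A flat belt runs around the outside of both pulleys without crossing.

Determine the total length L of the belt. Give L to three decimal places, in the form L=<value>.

open belt: β = asin((r2−r1)/C) = asin(6/83) = 4.1455°
wrap1 = π − 2β = 171.7090°
wrap2 = π + 2β = 188.2910°
tangent length = C·cosβ = 82.7828
L = r1·wrap1 + r2·wrap2 + 2·C·cosβ = 13·2.9969 + 19·3.2863 + 2·82.7828 = 266.9649

L=266.965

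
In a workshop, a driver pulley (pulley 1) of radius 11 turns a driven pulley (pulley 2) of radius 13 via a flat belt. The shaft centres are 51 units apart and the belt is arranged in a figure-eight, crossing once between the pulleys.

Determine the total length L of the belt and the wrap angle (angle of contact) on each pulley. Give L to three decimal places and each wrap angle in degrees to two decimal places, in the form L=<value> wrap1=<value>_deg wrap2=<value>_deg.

crossed belt: β = asin((r1+r2)/C) = asin(24/51) = 28.0725°
wrap1 = wrap2 = π + 2β = 236.1450°
tangent length = C·cosβ = 45.0000
L = (r1+r2)·wrap + 2·C·cosβ = 24·4.1215 + 2·45.0000 = 188.9162

L=188.916 wrap1=236.14_deg wrap2=236.14_deg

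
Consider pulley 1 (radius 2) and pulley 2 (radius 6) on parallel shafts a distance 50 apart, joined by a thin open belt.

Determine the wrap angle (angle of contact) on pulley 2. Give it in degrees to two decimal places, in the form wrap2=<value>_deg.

open belt: β = asin((r2−r1)/C) = asin(4/50) = 4.5886°
wrap1 = π − 2β = 170.8229°
wrap2 = π + 2β = 189.1771°

wrap2=189.18_deg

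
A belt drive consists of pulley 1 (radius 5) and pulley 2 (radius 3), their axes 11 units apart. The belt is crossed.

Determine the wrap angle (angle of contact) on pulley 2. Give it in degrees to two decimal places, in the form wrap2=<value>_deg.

crossed belt: β = asin((r1+r2)/C) = asin(8/11) = 46.6582°
wrap1 = wrap2 = π + 2β = 273.3165°

wrap2=273.32_deg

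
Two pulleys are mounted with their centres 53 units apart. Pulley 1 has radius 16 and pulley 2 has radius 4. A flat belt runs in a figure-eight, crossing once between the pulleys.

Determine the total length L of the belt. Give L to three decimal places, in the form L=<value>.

crossed belt: β = asin((r1+r2)/C) = asin(20/53) = 22.1702°
wrap1 = wrap2 = π + 2β = 224.3403°
tangent length = C·cosβ = 49.0816
L = (r1+r2)·wrap + 2·C·cosβ = 20·3.9155 + 2·49.0816 = 176.4727

L=176.473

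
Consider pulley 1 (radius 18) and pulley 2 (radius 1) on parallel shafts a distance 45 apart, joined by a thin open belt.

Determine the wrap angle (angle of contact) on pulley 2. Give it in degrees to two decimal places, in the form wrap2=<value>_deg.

open belt: β = asin((r2−r1)/C) = asin(-17/45) = -22.1961°
wrap1 = π − 2β = 224.3922°
wrap2 = π + 2β = 135.6078°

wrap2=135.61_deg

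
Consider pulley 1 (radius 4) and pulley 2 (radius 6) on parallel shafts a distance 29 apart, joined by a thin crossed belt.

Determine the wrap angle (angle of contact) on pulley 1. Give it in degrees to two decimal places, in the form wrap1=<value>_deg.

wrap1=220.34_deg

crossed belt: β = asin((r1+r2)/C) = asin(10/29) = 20.1713°
wrap1 = wrap2 = π + 2β = 220.3425°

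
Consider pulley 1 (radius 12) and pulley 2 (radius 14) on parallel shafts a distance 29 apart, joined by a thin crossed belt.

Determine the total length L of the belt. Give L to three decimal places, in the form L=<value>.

L=165.192

crossed belt: β = asin((r1+r2)/C) = asin(26/29) = 63.7084°
wrap1 = wrap2 = π + 2β = 307.4169°
tangent length = C·cosβ = 12.8452
L = (r1+r2)·wrap + 2·C·cosβ = 26·5.3654 + 2·12.8452 = 165.1918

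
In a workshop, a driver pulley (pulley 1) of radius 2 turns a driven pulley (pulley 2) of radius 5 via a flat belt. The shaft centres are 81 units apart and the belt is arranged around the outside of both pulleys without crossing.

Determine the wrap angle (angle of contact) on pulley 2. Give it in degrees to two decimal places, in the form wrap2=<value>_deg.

open belt: β = asin((r2−r1)/C) = asin(3/81) = 2.1226°
wrap1 = π − 2β = 175.7549°
wrap2 = π + 2β = 184.2451°

wrap2=184.25_deg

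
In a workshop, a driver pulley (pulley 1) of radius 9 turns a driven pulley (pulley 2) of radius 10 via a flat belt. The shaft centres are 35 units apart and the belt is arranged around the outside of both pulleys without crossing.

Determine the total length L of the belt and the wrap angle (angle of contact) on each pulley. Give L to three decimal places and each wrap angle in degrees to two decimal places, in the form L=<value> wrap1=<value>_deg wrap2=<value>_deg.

L=129.719 wrap1=176.73_deg wrap2=183.27_deg

open belt: β = asin((r2−r1)/C) = asin(1/35) = 1.6372°
wrap1 = π − 2β = 176.7255°
wrap2 = π + 2β = 183.2745°
tangent length = C·cosβ = 34.9857
L = r1·wrap1 + r2·wrap2 + 2·C·cosβ = 9·3.0844 + 10·3.1987 + 2·34.9857 = 129.7188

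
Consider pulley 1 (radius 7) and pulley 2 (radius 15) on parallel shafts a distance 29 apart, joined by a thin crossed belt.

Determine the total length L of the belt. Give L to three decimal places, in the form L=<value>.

crossed belt: β = asin((r1+r2)/C) = asin(22/29) = 49.3428°
wrap1 = wrap2 = π + 2β = 278.6855°
tangent length = C·cosβ = 18.8944
L = (r1+r2)·wrap + 2·C·cosβ = 22·4.8640 + 2·18.8944 = 144.7964

L=144.796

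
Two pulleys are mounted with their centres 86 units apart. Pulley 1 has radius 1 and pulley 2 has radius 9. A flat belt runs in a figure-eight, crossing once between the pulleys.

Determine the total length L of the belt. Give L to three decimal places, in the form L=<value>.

crossed belt: β = asin((r1+r2)/C) = asin(10/86) = 6.6774°
wrap1 = wrap2 = π + 2β = 193.3548°
tangent length = C·cosβ = 85.4166
L = (r1+r2)·wrap + 2·C·cosβ = 10·3.3747 + 2·85.4166 = 204.5800

L=204.580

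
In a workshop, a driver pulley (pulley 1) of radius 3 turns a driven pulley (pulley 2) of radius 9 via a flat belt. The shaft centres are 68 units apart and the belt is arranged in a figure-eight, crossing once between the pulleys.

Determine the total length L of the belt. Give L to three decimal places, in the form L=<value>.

L=175.822

crossed belt: β = asin((r1+r2)/C) = asin(12/68) = 10.1642°
wrap1 = wrap2 = π + 2β = 200.3285°
tangent length = C·cosβ = 66.9328
L = (r1+r2)·wrap + 2·C·cosβ = 12·3.4964 + 2·66.9328 = 175.8223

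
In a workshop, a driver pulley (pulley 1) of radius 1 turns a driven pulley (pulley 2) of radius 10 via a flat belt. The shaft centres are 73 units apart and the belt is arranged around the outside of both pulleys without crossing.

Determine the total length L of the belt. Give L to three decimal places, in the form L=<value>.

L=181.669

open belt: β = asin((r2−r1)/C) = asin(9/73) = 7.0819°
wrap1 = π − 2β = 165.8362°
wrap2 = π + 2β = 194.1638°
tangent length = C·cosβ = 72.4431
L = r1·wrap1 + r2·wrap2 + 2·C·cosβ = 1·2.8944 + 10·3.3888 + 2·72.4431 = 181.6685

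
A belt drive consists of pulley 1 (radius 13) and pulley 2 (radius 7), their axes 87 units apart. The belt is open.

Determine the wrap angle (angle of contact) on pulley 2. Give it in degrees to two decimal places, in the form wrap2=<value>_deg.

open belt: β = asin((r2−r1)/C) = asin(-6/87) = -3.9546°
wrap1 = π − 2β = 187.9091°
wrap2 = π + 2β = 172.0909°

wrap2=172.09_deg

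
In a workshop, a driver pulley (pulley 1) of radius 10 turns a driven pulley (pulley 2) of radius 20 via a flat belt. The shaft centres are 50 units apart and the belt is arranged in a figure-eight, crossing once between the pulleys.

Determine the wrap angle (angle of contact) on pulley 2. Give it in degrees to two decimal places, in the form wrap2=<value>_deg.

wrap2=253.74_deg

crossed belt: β = asin((r1+r2)/C) = asin(30/50) = 36.8699°
wrap1 = wrap2 = π + 2β = 253.7398°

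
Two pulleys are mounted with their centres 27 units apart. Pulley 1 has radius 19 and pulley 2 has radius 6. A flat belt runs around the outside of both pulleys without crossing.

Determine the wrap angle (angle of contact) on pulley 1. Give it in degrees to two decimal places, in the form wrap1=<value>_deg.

open belt: β = asin((r2−r1)/C) = asin(-13/27) = -28.7822°
wrap1 = π − 2β = 237.5644°
wrap2 = π + 2β = 122.4356°

wrap1=237.56_deg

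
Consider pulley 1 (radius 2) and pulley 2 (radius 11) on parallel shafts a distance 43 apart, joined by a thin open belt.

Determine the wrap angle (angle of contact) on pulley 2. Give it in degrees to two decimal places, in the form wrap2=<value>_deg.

open belt: β = asin((r2−r1)/C) = asin(9/43) = 12.0815°
wrap1 = π − 2β = 155.8371°
wrap2 = π + 2β = 204.1629°

wrap2=204.16_deg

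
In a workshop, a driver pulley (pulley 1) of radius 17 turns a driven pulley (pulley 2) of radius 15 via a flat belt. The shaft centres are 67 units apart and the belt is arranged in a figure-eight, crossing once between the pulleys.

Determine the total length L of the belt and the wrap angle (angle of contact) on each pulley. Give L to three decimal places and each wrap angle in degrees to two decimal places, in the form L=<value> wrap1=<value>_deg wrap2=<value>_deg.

crossed belt: β = asin((r1+r2)/C) = asin(32/67) = 28.5295°
wrap1 = wrap2 = π + 2β = 237.0591°
tangent length = C·cosβ = 58.8643
L = (r1+r2)·wrap + 2·C·cosβ = 32·4.1375 + 2·58.8643 = 250.1273

L=250.127 wrap1=237.06_deg wrap2=237.06_deg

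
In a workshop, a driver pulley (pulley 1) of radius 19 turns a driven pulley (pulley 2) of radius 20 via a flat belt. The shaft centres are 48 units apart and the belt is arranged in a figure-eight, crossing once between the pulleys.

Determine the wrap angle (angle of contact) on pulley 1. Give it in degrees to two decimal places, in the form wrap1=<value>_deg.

crossed belt: β = asin((r1+r2)/C) = asin(39/48) = 54.3409°
wrap1 = wrap2 = π + 2β = 288.6818°

wrap1=288.68_deg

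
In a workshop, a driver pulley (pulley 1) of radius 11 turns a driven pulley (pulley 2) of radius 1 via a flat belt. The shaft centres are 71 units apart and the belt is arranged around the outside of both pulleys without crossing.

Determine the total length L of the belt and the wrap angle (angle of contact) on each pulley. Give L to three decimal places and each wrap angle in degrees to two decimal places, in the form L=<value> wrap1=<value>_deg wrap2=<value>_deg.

L=181.110 wrap1=196.19_deg wrap2=163.81_deg

open belt: β = asin((r2−r1)/C) = asin(-10/71) = -8.0967°
wrap1 = π − 2β = 196.1935°
wrap2 = π + 2β = 163.8065°
tangent length = C·cosβ = 70.2922
L = r1·wrap1 + r2·wrap2 + 2·C·cosβ = 11·3.4242 + 1·2.8590 + 2·70.2922 = 181.1099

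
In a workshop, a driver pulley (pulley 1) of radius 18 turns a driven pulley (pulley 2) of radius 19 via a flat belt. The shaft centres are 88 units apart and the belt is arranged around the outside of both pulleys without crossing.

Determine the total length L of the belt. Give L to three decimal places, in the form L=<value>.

L=292.250

open belt: β = asin((r2−r1)/C) = asin(1/88) = 0.6511°
wrap1 = π − 2β = 178.6978°
wrap2 = π + 2β = 181.3022°
tangent length = C·cosβ = 87.9943
L = r1·wrap1 + r2·wrap2 + 2·C·cosβ = 18·3.1189 + 19·3.1643 + 2·87.9943 = 292.2503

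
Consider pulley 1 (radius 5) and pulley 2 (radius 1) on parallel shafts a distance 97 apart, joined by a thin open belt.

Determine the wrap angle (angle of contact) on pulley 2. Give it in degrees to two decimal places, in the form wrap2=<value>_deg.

open belt: β = asin((r2−r1)/C) = asin(-4/97) = -2.3634°
wrap1 = π − 2β = 184.7268°
wrap2 = π + 2β = 175.2732°

wrap2=175.27_deg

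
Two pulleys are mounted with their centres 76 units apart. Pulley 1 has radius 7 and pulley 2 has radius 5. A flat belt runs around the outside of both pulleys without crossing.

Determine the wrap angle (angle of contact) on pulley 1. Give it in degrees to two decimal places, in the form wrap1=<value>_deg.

wrap1=183.02_deg

open belt: β = asin((r2−r1)/C) = asin(-2/76) = -1.5080°
wrap1 = π − 2β = 183.0159°
wrap2 = π + 2β = 176.9841°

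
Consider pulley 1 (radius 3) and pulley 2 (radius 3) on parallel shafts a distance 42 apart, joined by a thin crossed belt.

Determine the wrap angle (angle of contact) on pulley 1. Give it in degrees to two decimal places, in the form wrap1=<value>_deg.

crossed belt: β = asin((r1+r2)/C) = asin(6/42) = 8.2132°
wrap1 = wrap2 = π + 2β = 196.4264°

wrap1=196.43_deg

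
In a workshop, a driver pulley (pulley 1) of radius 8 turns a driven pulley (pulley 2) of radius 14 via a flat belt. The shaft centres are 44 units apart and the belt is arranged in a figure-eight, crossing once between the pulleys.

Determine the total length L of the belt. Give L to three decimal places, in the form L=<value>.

crossed belt: β = asin((r1+r2)/C) = asin(22/44) = 30.0000°
wrap1 = wrap2 = π + 2β = 240.0000°
tangent length = C·cosβ = 38.1051
L = (r1+r2)·wrap + 2·C·cosβ = 22·4.1888 + 2·38.1051 = 168.3636

L=168.364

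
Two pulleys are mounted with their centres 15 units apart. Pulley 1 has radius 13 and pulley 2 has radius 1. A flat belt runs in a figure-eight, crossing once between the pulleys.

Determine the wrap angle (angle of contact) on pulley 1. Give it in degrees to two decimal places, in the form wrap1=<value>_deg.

crossed belt: β = asin((r1+r2)/C) = asin(14/15) = 68.9605°
wrap1 = wrap2 = π + 2β = 317.9211°

wrap1=317.92_deg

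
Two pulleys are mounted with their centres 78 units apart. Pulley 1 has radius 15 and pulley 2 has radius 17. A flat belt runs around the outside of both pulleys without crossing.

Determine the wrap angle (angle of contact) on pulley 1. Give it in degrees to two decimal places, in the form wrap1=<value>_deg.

wrap1=177.06_deg

open belt: β = asin((r2−r1)/C) = asin(2/78) = 1.4693°
wrap1 = π − 2β = 177.0614°
wrap2 = π + 2β = 182.9386°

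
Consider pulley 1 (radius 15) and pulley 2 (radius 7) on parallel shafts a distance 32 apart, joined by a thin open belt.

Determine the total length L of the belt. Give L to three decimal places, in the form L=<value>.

L=135.126

open belt: β = asin((r2−r1)/C) = asin(-8/32) = -14.4775°
wrap1 = π − 2β = 208.9550°
wrap2 = π + 2β = 151.0450°
tangent length = C·cosβ = 30.9839
L = r1·wrap1 + r2·wrap2 + 2·C·cosβ = 15·3.6470 + 7·2.6362 + 2·30.9839 = 135.1257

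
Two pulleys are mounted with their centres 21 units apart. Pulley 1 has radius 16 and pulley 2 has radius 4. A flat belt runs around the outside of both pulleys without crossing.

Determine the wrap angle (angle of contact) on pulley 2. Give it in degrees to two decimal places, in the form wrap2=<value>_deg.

wrap2=110.30_deg

open belt: β = asin((r2−r1)/C) = asin(-12/21) = -34.8499°
wrap1 = π − 2β = 249.6998°
wrap2 = π + 2β = 110.3002°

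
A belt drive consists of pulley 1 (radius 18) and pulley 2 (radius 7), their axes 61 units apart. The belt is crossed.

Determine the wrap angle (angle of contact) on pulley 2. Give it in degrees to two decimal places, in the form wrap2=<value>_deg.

wrap2=228.39_deg

crossed belt: β = asin((r1+r2)/C) = asin(25/61) = 24.1945°
wrap1 = wrap2 = π + 2β = 228.3891°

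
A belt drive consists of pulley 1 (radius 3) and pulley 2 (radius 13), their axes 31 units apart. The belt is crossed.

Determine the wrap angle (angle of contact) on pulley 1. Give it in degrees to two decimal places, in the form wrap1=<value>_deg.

wrap1=242.15_deg

crossed belt: β = asin((r1+r2)/C) = asin(16/31) = 31.0730°
wrap1 = wrap2 = π + 2β = 242.1459°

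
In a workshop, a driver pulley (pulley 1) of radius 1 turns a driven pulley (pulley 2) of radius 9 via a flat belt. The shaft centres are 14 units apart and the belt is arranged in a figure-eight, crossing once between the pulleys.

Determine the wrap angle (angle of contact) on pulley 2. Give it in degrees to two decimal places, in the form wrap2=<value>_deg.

wrap2=271.17_deg

crossed belt: β = asin((r1+r2)/C) = asin(10/14) = 45.5847°
wrap1 = wrap2 = π + 2β = 271.1694°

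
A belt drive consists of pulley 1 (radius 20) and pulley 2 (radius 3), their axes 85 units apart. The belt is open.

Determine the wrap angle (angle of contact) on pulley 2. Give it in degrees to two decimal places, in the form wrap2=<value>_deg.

wrap2=156.93_deg

open belt: β = asin((r2−r1)/C) = asin(-17/85) = -11.5370°
wrap1 = π − 2β = 203.0739°
wrap2 = π + 2β = 156.9261°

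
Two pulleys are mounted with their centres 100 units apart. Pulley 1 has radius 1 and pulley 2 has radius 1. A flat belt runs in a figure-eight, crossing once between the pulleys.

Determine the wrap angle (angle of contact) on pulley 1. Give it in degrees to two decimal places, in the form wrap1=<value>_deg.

wrap1=182.29_deg

crossed belt: β = asin((r1+r2)/C) = asin(2/100) = 1.1460°
wrap1 = wrap2 = π + 2β = 182.2920°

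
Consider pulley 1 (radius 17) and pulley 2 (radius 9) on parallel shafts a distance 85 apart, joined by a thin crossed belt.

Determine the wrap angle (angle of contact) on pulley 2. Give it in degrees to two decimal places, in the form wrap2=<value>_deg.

crossed belt: β = asin((r1+r2)/C) = asin(26/85) = 17.8113°
wrap1 = wrap2 = π + 2β = 215.6225°

wrap2=215.62_deg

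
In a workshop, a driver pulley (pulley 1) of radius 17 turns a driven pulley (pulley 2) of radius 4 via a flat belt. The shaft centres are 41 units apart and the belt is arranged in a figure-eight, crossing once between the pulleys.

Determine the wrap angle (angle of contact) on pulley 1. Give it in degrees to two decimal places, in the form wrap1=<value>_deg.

crossed belt: β = asin((r1+r2)/C) = asin(21/41) = 30.8102°
wrap1 = wrap2 = π + 2β = 241.6203°

wrap1=241.62_deg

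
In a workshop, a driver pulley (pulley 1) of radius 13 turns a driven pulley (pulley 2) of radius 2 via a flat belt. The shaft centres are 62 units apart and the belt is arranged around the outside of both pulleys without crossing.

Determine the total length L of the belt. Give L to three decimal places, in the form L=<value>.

open belt: β = asin((r2−r1)/C) = asin(-11/62) = -10.2195°
wrap1 = π − 2β = 200.4390°
wrap2 = π + 2β = 159.5610°
tangent length = C·cosβ = 61.0164
L = r1·wrap1 + r2·wrap2 + 2·C·cosβ = 13·3.4983 + 2·2.7849 + 2·61.0164 = 173.0807

L=173.081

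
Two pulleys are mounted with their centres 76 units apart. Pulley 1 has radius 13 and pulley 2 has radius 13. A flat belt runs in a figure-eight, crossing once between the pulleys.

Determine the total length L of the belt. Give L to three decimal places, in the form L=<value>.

crossed belt: β = asin((r1+r2)/C) = asin(26/76) = 20.0052°
wrap1 = wrap2 = π + 2β = 220.0104°
tangent length = C·cosβ = 71.4143
L = (r1+r2)·wrap + 2·C·cosβ = 26·3.8399 + 2·71.4143 = 242.6661

L=242.666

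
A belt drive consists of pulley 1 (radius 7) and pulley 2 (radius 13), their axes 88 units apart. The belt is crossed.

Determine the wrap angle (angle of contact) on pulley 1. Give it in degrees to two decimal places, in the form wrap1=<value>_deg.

crossed belt: β = asin((r1+r2)/C) = asin(20/88) = 13.1366°
wrap1 = wrap2 = π + 2β = 206.2731°

wrap1=206.27_deg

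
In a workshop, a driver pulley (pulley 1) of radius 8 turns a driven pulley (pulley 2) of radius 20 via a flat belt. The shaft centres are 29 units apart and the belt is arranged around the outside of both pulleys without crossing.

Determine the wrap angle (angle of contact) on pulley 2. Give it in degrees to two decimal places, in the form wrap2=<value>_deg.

wrap2=228.89_deg

open belt: β = asin((r2−r1)/C) = asin(12/29) = 24.4433°
wrap1 = π − 2β = 131.1133°
wrap2 = π + 2β = 228.8867°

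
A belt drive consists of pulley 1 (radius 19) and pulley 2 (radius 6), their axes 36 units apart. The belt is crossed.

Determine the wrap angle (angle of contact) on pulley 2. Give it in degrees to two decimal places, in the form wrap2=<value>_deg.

wrap2=267.97_deg

crossed belt: β = asin((r1+r2)/C) = asin(25/36) = 43.9830°
wrap1 = wrap2 = π + 2β = 267.9659°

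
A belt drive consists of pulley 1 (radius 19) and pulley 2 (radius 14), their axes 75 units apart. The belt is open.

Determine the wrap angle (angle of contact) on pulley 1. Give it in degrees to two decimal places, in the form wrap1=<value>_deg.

wrap1=187.65_deg

open belt: β = asin((r2−r1)/C) = asin(-5/75) = -3.8226°
wrap1 = π − 2β = 187.6451°
wrap2 = π + 2β = 172.3549°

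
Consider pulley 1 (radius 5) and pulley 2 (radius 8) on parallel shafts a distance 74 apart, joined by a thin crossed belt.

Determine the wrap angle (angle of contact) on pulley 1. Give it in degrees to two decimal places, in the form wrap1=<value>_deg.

wrap1=200.24_deg

crossed belt: β = asin((r1+r2)/C) = asin(13/74) = 10.1180°
wrap1 = wrap2 = π + 2β = 200.2360°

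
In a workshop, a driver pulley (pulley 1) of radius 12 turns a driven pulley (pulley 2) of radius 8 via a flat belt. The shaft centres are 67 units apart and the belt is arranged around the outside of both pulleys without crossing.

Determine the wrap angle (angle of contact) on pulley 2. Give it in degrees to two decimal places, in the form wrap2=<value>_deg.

open belt: β = asin((r2−r1)/C) = asin(-4/67) = -3.4227°
wrap1 = π − 2β = 186.8454°
wrap2 = π + 2β = 173.1546°

wrap2=173.15_deg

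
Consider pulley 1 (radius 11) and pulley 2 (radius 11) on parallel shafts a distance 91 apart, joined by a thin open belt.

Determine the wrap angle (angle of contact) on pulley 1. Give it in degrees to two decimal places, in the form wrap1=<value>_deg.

wrap1=180.00_deg

open belt: β = asin((r2−r1)/C) = asin(0/91) = 0.0000°
wrap1 = π − 2β = 180.0000°
wrap2 = π + 2β = 180.0000°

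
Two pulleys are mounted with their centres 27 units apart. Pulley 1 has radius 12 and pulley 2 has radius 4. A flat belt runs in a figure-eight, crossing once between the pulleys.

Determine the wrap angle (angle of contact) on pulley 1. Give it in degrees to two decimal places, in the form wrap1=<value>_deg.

crossed belt: β = asin((r1+r2)/C) = asin(16/27) = 36.3412°
wrap1 = wrap2 = π + 2β = 252.6824°

wrap1=252.68_deg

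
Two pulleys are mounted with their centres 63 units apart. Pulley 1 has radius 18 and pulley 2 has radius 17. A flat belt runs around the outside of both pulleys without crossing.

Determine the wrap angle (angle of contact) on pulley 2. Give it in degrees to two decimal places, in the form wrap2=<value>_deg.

wrap2=178.18_deg

open belt: β = asin((r2−r1)/C) = asin(-1/63) = -0.9095°
wrap1 = π − 2β = 181.8190°
wrap2 = π + 2β = 178.1810°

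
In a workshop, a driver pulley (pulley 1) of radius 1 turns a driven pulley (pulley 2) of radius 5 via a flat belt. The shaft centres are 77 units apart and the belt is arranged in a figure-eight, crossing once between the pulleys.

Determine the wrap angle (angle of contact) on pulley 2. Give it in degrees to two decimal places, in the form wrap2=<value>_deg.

wrap2=188.94_deg

crossed belt: β = asin((r1+r2)/C) = asin(6/77) = 4.4691°
wrap1 = wrap2 = π + 2β = 188.9383°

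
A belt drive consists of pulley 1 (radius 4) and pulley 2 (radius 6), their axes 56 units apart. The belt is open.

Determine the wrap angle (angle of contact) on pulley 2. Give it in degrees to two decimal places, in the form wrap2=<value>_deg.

wrap2=184.09_deg

open belt: β = asin((r2−r1)/C) = asin(2/56) = 2.0467°
wrap1 = π − 2β = 175.9066°
wrap2 = π + 2β = 184.0934°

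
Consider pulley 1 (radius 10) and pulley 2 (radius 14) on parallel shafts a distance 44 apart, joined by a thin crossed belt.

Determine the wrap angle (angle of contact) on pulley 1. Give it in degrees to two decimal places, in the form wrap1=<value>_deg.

wrap1=246.11_deg

crossed belt: β = asin((r1+r2)/C) = asin(24/44) = 33.0557°
wrap1 = wrap2 = π + 2β = 246.1115°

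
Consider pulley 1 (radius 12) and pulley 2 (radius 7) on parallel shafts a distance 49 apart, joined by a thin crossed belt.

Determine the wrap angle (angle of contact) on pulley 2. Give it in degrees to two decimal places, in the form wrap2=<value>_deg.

wrap2=225.63_deg

crossed belt: β = asin((r1+r2)/C) = asin(19/49) = 22.8149°
wrap1 = wrap2 = π + 2β = 225.6298°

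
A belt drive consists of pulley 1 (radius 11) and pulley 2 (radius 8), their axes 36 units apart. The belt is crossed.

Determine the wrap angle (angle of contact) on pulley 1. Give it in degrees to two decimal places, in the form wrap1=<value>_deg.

wrap1=243.71_deg

crossed belt: β = asin((r1+r2)/C) = asin(19/36) = 31.8554°
wrap1 = wrap2 = π + 2β = 243.7109°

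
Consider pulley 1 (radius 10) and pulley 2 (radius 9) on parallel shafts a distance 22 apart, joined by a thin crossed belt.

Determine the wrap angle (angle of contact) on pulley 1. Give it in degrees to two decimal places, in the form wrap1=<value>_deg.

crossed belt: β = asin((r1+r2)/C) = asin(19/22) = 59.7274°
wrap1 = wrap2 = π + 2β = 299.4547°

wrap1=299.45_deg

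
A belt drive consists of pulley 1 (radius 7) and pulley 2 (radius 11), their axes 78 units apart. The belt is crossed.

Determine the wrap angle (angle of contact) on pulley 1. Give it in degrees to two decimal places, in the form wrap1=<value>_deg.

wrap1=206.68_deg

crossed belt: β = asin((r1+r2)/C) = asin(18/78) = 13.3424°
wrap1 = wrap2 = π + 2β = 206.6847°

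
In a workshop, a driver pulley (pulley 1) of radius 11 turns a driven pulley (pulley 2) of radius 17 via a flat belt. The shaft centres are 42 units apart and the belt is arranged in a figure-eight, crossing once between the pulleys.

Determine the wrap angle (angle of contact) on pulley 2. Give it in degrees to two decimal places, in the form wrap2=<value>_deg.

wrap2=263.62_deg

crossed belt: β = asin((r1+r2)/C) = asin(28/42) = 41.8103°
wrap1 = wrap2 = π + 2β = 263.6206°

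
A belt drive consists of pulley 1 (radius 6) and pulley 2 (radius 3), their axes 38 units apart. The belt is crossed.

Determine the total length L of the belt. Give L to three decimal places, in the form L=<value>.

L=106.416

crossed belt: β = asin((r1+r2)/C) = asin(9/38) = 13.7002°
wrap1 = wrap2 = π + 2β = 207.4005°
tangent length = C·cosβ = 36.9188
L = (r1+r2)·wrap + 2·C·cosβ = 9·3.6198 + 2·36.9188 = 106.4160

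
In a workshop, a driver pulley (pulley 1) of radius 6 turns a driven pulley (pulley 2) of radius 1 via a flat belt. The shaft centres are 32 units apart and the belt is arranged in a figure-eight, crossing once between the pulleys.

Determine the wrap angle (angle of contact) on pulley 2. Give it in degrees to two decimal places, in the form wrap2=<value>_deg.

crossed belt: β = asin((r1+r2)/C) = asin(7/32) = 12.6356°
wrap1 = wrap2 = π + 2β = 205.2713°

wrap2=205.27_deg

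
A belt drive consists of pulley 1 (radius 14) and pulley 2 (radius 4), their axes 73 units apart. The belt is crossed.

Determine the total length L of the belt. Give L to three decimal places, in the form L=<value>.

crossed belt: β = asin((r1+r2)/C) = asin(18/73) = 14.2750°
wrap1 = wrap2 = π + 2β = 208.5499°
tangent length = C·cosβ = 70.7460
L = (r1+r2)·wrap + 2·C·cosβ = 18·3.6399 + 2·70.7460 = 207.0099

L=207.010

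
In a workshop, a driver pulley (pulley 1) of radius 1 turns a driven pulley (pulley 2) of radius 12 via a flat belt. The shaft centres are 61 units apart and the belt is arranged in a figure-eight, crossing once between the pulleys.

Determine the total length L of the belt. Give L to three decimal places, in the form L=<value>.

crossed belt: β = asin((r1+r2)/C) = asin(13/61) = 12.3049°
wrap1 = wrap2 = π + 2β = 204.6099°
tangent length = C·cosβ = 59.5987
L = (r1+r2)·wrap + 2·C·cosβ = 13·3.5711 + 2·59.5987 = 165.6218

L=165.622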